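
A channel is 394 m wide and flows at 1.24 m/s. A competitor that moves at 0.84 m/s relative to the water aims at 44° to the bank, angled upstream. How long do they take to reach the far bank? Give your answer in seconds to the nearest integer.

675 s

The component of the competitor's velocity perpendicular to the bank is 0.84 × sin 44° = 0.584 m/s.
The flow acts along the bank and has no component across it.
Time = 394 / 0.584 = 675.221 s.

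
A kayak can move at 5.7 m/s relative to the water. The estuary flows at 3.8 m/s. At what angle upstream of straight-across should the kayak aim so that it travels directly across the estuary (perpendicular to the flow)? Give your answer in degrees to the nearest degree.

To cancel the current, the upstream component of the kayak's velocity must equal the flow: 5.7 sin θ = 3.8.
sin θ = 3.8 / 5.7 = 0.6667.
θ = arcsin(0.6667) = 41.810°.

42°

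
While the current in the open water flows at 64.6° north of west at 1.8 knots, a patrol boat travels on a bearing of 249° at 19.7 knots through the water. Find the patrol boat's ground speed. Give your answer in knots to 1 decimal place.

19.9 knots

Taking east as x and north as y: velocity relative to the water = (-18.392, -7.060) knots; the water relative to ground = (-0.772, 1.626) knots.
Velocity relative to ground = (-18.392, -7.060) + (-0.772, 1.626) = (-19.164, -5.434) knots.
Speed = |(-19.164, -5.434)| = 19.919 knots.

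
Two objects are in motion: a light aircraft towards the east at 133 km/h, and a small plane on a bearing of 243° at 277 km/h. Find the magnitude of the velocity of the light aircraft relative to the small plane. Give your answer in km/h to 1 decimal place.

Taking east as x and north as y: light aircraft velocity = (133.000, 0.000) km/h; small plane velocity = (-246.809, -125.755) km/h.
Velocity of light aircraft relative to small plane = (133.000, 0.000) − (-246.809, -125.755) = (379.809, 125.755) km/h.
Magnitude = |(379.809, 125.755)| = 400.086 km/h.

400.1 km/h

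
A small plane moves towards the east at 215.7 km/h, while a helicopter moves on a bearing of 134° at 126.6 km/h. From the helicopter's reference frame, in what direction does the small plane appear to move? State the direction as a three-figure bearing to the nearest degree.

Taking east as x and north as y: small plane velocity = (215.700, 0.000) km/h; helicopter velocity = (91.068, -87.944) km/h.
Velocity of small plane relative to helicopter = (215.700, 0.000) − (91.068, -87.944) = (124.632, 87.944) km/h.
Bearing = atan2(124.63, 87.94) = 54.79° clockwise from north.

055°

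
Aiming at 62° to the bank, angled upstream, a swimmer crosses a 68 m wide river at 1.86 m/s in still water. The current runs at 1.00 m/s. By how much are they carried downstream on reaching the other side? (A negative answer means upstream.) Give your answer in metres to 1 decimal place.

Perpendicular speed = 1.642 m/s; crossing time = 68 / 1.642 = 41.406 s.
Net downstream speed = 0.127 m/s.
Drift = 0.127 × 41.406 = 5.250 m (downstream).

5.2 m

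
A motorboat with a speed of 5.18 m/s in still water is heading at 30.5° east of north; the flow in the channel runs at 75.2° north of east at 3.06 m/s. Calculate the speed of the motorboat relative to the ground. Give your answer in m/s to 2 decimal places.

Taking east as x and north as y: velocity relative to the water = (2.629, 4.463) m/s; the water relative to ground = (0.782, 2.958) m/s.
Velocity relative to ground = (2.629, 4.463) + (0.782, 2.958) = (3.411, 7.422) m/s.
Speed = |(3.411, 7.422)| = 8.168 m/s.

8.17 m/s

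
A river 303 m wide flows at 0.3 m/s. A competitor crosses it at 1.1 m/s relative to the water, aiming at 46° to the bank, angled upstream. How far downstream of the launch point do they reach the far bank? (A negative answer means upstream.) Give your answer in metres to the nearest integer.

-178 m

Perpendicular speed = 0.791 m/s; crossing time = 303 / 0.791 = 382.927 s.
Net downstream speed = -0.464 m/s.
Drift = -0.464 × 382.927 = -177.726 m (upstream).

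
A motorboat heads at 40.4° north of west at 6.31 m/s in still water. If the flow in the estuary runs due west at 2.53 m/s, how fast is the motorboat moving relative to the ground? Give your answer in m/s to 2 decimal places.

Taking east as x and north as y: velocity relative to the water = (-4.805, 4.090) m/s; the water relative to ground = (-2.530, 0.000) m/s.
Velocity relative to ground = (-4.805, 4.090) + (-2.530, 0.000) = (-7.335, 4.090) m/s.
Speed = |(-7.335, 4.090)| = 8.398 m/s.

8.40 m/s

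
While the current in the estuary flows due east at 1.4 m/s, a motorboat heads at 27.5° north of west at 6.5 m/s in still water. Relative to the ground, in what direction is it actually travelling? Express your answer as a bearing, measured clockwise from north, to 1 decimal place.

Taking east as x and north as y: velocity relative to the water = (-5.766, 3.001) m/s; the water relative to ground = (1.400, 0.000) m/s.
Velocity relative to ground = (-5.766, 3.001) + (1.400, 0.000) = (-4.366, 3.001) m/s.
Bearing = atan2(-4.37, 3.00) = 304.51° clockwise from north.

304.5°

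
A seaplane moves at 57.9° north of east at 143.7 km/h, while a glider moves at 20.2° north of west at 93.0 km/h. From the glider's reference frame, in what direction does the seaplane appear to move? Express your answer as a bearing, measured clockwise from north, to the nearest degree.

Taking east as x and north as y: seaplane velocity = (76.362, 121.731) km/h; glider velocity = (-87.280, 32.113) km/h.
Velocity of seaplane relative to glider = (76.362, 121.731) − (-87.280, 32.113) = (163.642, 89.619) km/h.
Bearing = atan2(163.64, 89.62) = 61.29° clockwise from north.

061°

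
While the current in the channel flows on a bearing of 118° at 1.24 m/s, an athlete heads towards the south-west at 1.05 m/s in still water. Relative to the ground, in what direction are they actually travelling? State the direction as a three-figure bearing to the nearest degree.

165°

Taking east as x and north as y: velocity relative to the water = (-0.742, -0.742) m/s; the water relative to ground = (1.095, -0.582) m/s.
Velocity relative to ground = (-0.742, -0.742) + (1.095, -0.582) = (0.352, -1.325) m/s.
Bearing = atan2(0.35, -1.32) = 165.10° clockwise from north.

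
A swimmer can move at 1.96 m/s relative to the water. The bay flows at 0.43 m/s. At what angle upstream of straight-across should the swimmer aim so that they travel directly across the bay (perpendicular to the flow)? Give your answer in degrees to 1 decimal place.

12.7°

To cancel the current, the upstream component of the swimmer's velocity must equal the flow: 1.96 sin θ = 0.43.
sin θ = 0.43 / 1.96 = 0.2194.
θ = arcsin(0.2194) = 12.673°.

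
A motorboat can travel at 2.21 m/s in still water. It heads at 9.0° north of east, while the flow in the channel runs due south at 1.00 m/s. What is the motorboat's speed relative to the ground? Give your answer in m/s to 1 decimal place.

2.3 m/s

Taking east as x and north as y: velocity relative to the water = (2.183, 0.346) m/s; the water relative to ground = (0.000, -1.000) m/s.
Velocity relative to ground = (2.183, 0.346) + (0.000, -1.000) = (2.183, -0.654) m/s.
Speed = |(2.183, -0.654)| = 2.279 m/s.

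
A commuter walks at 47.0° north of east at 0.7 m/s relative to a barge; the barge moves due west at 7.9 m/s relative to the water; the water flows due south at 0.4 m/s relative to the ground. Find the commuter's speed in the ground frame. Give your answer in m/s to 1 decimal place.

7.4 m/s

In east/north components (m/s): commuter relative to barge = (0.477, 0.512); barge relative to water = (-7.900, 0.000); water relative to ground = (0.000, -0.400).
Sum = (-7.423, 0.112) m/s.
Speed = |(-7.423, 0.112)| = 7.423 m/s.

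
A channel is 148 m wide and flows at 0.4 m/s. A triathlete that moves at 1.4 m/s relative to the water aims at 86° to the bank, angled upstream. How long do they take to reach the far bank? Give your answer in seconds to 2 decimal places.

The component of the triathlete's velocity perpendicular to the bank is 1.4 × sin 86° = 1.397 m/s.
Only the cross-stream component determines the crossing time; the current contributes nothing perpendicular to the bank.
Time = 148 / 1.397 = 105.972 s.

105.97 s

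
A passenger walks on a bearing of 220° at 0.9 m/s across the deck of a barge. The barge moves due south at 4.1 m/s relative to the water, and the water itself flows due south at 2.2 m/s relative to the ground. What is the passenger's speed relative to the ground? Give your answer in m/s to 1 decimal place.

7.0 m/s

In east/north components (m/s): passenger relative to barge = (-0.579, -0.689); barge relative to water = (0.000, -4.100); water relative to ground = (0.000, -2.200).
Sum = (-0.579, -6.989) m/s.
Speed = |(-0.579, -6.989)| = 7.013 m/s.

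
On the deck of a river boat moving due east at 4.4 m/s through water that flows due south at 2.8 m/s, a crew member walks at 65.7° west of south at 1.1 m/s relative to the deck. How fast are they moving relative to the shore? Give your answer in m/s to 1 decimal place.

In east/north components (m/s): crew member relative to river boat = (-1.003, -0.453); river boat relative to water = (4.400, 0.000); water relative to ground = (0.000, -2.800).
Sum = (3.397, -3.253) m/s.
Speed = |(3.397, -3.253)| = 4.703 m/s.

4.7 m/s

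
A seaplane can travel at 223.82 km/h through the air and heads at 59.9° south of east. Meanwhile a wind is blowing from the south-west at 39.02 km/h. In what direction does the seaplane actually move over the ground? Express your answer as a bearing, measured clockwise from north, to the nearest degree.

Taking east as x and north as y: velocity relative to the air = (112.248, -193.638) km/h; the air relative to ground = (27.591, 27.591) km/h.
Velocity relative to ground = (112.248, -193.638) + (27.591, 27.591) = (139.839, -166.047) km/h.
Bearing = atan2(139.84, -166.05) = 139.90° clockwise from north.

140°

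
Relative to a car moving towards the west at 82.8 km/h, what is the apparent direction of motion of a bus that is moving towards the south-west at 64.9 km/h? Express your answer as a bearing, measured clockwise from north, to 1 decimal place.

141.2°

Taking east as x and north as y: bus velocity = (-45.891, -45.891) km/h; car velocity = (-82.800, 0.000) km/h.
Velocity of bus relative to car = (-45.891, -45.891) − (-82.800, 0.000) = (36.909, -45.891) km/h.
Bearing = atan2(36.91, -45.89) = 141.19° clockwise from north.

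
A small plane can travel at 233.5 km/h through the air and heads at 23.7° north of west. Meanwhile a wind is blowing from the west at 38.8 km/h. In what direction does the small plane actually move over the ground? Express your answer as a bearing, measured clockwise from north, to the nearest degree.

Taking east as x and north as y: velocity relative to the air = (-213.807, 93.855) km/h; the air relative to ground = (38.800, 0.000) km/h.
Velocity relative to ground = (-213.807, 93.855) + (38.800, 0.000) = (-175.007, 93.855) km/h.
Bearing = atan2(-175.01, 93.85) = 298.20° clockwise from north.

298°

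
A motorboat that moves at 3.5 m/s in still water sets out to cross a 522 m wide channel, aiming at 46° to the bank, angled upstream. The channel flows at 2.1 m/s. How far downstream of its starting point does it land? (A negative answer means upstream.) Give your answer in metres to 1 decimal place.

-68.7 m

Perpendicular speed = 2.518 m/s; crossing time = 522 / 2.518 = 207.333 s.
Net downstream speed = -0.331 m/s.
Drift = -0.331 × 207.333 = -68.690 m (upstream).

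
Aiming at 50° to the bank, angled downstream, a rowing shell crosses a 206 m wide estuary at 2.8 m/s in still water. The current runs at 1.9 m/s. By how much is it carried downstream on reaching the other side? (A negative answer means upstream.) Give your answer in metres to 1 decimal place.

Perpendicular speed = 2.145 m/s; crossing time = 206 / 2.145 = 96.041 s.
Net downstream speed = 3.700 m/s.
Drift = 3.700 × 96.041 = 355.332 m (downstream).

355.3 m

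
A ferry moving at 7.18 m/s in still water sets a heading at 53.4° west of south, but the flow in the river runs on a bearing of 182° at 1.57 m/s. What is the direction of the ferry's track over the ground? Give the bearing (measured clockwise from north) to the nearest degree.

225°

Taking east as x and north as y: velocity relative to the water = (-5.764, -4.281) m/s; the water relative to ground = (-0.055, -1.569) m/s.
Velocity relative to ground = (-5.764, -4.281) + (-0.055, -1.569) = (-5.819, -5.850) m/s.
Bearing = atan2(-5.82, -5.85) = 224.85° clockwise from north.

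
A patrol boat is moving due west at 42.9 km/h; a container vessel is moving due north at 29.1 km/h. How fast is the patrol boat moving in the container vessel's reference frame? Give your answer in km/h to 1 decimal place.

Taking east as x and north as y: patrol boat velocity = (-42.900, 0.000) km/h; container vessel velocity = (0.000, 29.100) km/h.
Velocity of patrol boat relative to container vessel = (-42.900, 0.000) − (0.000, 29.100) = (-42.900, -29.100) km/h.
Magnitude = |(-42.900, -29.100)| = 51.838 km/h.

51.8 km/h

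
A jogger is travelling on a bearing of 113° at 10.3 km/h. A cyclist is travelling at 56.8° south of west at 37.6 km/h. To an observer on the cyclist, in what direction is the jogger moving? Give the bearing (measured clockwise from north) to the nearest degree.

048°

Taking east as x and north as y: jogger velocity = (9.481, -4.025) km/h; cyclist velocity = (-20.588, -31.462) km/h.
Velocity of jogger relative to cyclist = (9.481, -4.025) − (-20.588, -31.462) = (30.070, 27.438) km/h.
Bearing = atan2(30.07, 27.44) = 47.62° clockwise from north.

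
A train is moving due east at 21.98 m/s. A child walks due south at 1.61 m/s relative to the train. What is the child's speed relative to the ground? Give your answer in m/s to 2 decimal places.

Taking east as x and north as y: train velocity = (21.980, 0.000) m/s; child velocity relative to train = (0.000, -1.610) m/s.
Velocity relative to ground = (21.980, 0.000) + (0.000, -1.610) = (21.980, -1.610) m/s.
Speed = |(21.980, -1.610)| = 22.039 m/s.

22.04 m/s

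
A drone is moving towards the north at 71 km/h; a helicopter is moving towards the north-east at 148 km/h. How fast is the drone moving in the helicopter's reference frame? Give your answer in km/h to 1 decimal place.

Taking east as x and north as y: drone velocity = (0.000, 71.000) km/h; helicopter velocity = (104.652, 104.652) km/h.
Velocity of drone relative to helicopter = (0.000, 71.000) − (104.652, 104.652) = (-104.652, -33.652) km/h.
Magnitude = |(-104.652, -33.652)| = 109.929 km/h.

109.9 km/h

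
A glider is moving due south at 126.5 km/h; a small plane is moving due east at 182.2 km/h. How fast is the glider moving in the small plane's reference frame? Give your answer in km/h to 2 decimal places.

221.81 km/h

Taking east as x and north as y: glider velocity = (0.000, -126.500) km/h; small plane velocity = (182.200, 0.000) km/h.
Velocity of glider relative to small plane = (0.000, -126.500) − (182.200, 0.000) = (-182.200, -126.500) km/h.
Magnitude = |(-182.200, -126.500)| = 221.809 km/h.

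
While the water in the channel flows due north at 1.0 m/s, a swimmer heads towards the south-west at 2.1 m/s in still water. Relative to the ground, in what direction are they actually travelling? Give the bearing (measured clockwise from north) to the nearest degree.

252°

Taking east as x and north as y: velocity relative to the water = (-1.485, -1.485) m/s; the water relative to ground = (0.000, 1.000) m/s.
Velocity relative to ground = (-1.485, -1.485) + (0.000, 1.000) = (-1.485, -0.485) m/s.
Bearing = atan2(-1.48, -0.48) = 251.91° clockwise from north.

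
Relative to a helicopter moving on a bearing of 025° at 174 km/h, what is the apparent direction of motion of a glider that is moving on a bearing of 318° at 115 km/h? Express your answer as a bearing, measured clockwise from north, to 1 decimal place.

244.4°

Taking east as x and north as y: glider velocity = (-76.950, 85.462) km/h; helicopter velocity = (73.536, 157.698) km/h.
Velocity of glider relative to helicopter = (-76.950, 85.462) − (73.536, 157.698) = (-150.486, -72.236) km/h.
Bearing = atan2(-150.49, -72.24) = 244.36° clockwise from north.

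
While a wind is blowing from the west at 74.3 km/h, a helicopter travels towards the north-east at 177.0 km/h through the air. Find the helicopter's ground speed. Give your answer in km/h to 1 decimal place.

Taking east as x and north as y: velocity relative to the air = (125.158, 125.158) km/h; the air relative to ground = (74.300, 0.000) km/h.
Velocity relative to ground = (125.158, 125.158) + (74.300, 0.000) = (199.458, 125.158) km/h.
Speed = |(199.458, 125.158)| = 235.474 km/h.

235.5 km/h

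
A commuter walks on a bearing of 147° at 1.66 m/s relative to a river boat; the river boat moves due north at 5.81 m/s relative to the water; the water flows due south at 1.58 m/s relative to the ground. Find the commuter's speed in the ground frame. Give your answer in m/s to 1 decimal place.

In east/north components (m/s): commuter relative to river boat = (0.904, -1.392); river boat relative to water = (0.000, 5.810); water relative to ground = (0.000, -1.580).
Sum = (0.904, 2.838) m/s.
Speed = |(0.904, 2.838)| = 2.978 m/s.

3.0 m/s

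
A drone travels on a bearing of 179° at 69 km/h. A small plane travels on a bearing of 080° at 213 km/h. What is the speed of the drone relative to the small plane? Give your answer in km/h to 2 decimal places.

Taking east as x and north as y: drone velocity = (1.204, -68.989) km/h; small plane velocity = (209.764, 36.987) km/h.
Velocity of drone relative to small plane = (1.204, -68.989) − (209.764, 36.987) = (-208.560, -105.977) km/h.
Magnitude = |(-208.560, -105.977)| = 233.941 km/h.

233.94 km/h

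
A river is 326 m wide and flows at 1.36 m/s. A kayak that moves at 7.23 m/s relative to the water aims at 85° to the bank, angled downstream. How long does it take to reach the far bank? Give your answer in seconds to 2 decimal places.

The component of the kayak's velocity perpendicular to the bank is 7.23 × sin 85° = 7.202 m/s.
The flow acts along the bank and has no component across it.
Time = 326 / 7.202 = 45.262 s.

45.26 s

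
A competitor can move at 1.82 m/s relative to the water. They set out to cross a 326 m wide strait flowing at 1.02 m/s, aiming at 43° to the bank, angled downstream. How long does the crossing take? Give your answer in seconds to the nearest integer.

The component of the competitor's velocity perpendicular to the bank is 1.82 × sin 43° = 1.241 m/s.
The current is parallel to the bank, so it does not affect the crossing time.
Time = 326 / 1.241 = 262.641 s.

263 s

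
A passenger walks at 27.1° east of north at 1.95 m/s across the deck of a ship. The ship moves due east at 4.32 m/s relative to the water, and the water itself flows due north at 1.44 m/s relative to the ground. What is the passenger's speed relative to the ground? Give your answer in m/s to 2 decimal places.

In east/north components (m/s): passenger relative to ship = (0.888, 1.736); ship relative to water = (4.320, 0.000); water relative to ground = (0.000, 1.440).
Sum = (5.208, 3.176) m/s.
Speed = |(5.208, 3.176)| = 6.100 m/s.

6.10 m/s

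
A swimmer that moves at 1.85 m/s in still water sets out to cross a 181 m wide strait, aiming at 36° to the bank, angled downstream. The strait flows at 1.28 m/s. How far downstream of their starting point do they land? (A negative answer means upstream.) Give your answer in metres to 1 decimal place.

Perpendicular speed = 1.087 m/s; crossing time = 181 / 1.087 = 166.452 s.
Net downstream speed = 2.777 m/s.
Drift = 2.777 × 166.452 = 462.183 m (downstream).

462.2 m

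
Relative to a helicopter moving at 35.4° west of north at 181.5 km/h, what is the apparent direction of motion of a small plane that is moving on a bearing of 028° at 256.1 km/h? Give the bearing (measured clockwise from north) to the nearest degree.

Taking east as x and north as y: small plane velocity = (120.232, 226.123) km/h; helicopter velocity = (-105.140, 147.946) km/h.
Velocity of small plane relative to helicopter = (120.232, 226.123) − (-105.140, 147.946) = (225.371, 78.177) km/h.
Bearing = atan2(225.37, 78.18) = 70.87° clockwise from north.

071°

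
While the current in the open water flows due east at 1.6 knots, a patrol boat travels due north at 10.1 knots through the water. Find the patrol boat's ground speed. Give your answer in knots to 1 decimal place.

10.2 knots

Taking east as x and north as y: velocity relative to the water = (0.000, 10.100) knots; the water relative to ground = (1.600, 0.000) knots.
Velocity relative to ground = (0.000, 10.100) + (1.600, 0.000) = (1.600, 10.100) knots.
Speed = |(1.600, 10.100)| = 10.226 knots.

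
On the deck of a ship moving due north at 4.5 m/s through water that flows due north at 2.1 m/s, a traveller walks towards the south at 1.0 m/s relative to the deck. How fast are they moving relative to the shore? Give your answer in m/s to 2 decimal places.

5.60 m/s

In east/north components (m/s): traveller relative to ship = (0.000, -1.000); ship relative to water = (0.000, 4.500); water relative to ground = (0.000, 2.100).
Sum = (0.000, 5.600) m/s.
Speed = |(0.000, 5.600)| = 5.600 m/s.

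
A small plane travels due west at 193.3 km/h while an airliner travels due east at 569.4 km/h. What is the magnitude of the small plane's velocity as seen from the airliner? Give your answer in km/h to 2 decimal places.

762.70 km/h

Taking east as x and north as y: small plane velocity = (-193.300, 0.000) km/h; airliner velocity = (569.400, 0.000) km/h.
Velocity of small plane relative to airliner = (-193.300, 0.000) − (569.400, 0.000) = (-762.700, 0.000) km/h.
Magnitude = |(-762.700, 0.000)| = 762.700 km/h.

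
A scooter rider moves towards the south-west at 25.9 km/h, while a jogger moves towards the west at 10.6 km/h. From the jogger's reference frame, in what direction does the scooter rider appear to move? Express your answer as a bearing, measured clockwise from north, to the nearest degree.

Taking east as x and north as y: scooter rider velocity = (-18.314, -18.314) km/h; jogger velocity = (-10.600, 0.000) km/h.
Velocity of scooter rider relative to jogger = (-18.314, -18.314) − (-10.600, 0.000) = (-7.714, -18.314) km/h.
Bearing = atan2(-7.71, -18.31) = 202.84° clockwise from north.

203°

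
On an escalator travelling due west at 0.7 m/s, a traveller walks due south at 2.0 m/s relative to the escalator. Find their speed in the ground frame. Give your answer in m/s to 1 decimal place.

Taking east as x and north as y: escalator velocity = (-0.700, 0.000) m/s; traveller velocity relative to escalator = (0.000, -2.000) m/s.
Velocity relative to ground = (-0.700, 0.000) + (0.000, -2.000) = (-0.700, -2.000) m/s.
Speed = |(-0.700, -2.000)| = 2.119 m/s.

2.1 m/s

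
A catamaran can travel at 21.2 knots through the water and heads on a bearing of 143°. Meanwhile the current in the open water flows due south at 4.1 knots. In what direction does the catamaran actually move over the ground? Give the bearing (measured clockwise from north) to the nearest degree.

149°

Taking east as x and north as y: velocity relative to the water = (12.758, -16.931) knots; the water relative to ground = (0.000, -4.100) knots.
Velocity relative to ground = (12.758, -16.931) + (0.000, -4.100) = (12.758, -21.031) knots.
Bearing = atan2(12.76, -21.03) = 148.76° clockwise from north.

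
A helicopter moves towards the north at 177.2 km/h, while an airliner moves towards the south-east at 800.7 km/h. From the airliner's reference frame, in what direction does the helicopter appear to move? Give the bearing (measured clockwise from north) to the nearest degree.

Taking east as x and north as y: helicopter velocity = (0.000, 177.200) km/h; airliner velocity = (566.180, -566.180) km/h.
Velocity of helicopter relative to airliner = (0.000, 177.200) − (566.180, -566.180) = (-566.180, 743.380) km/h.
Bearing = atan2(-566.18, 743.38) = 322.71° clockwise from north.

323°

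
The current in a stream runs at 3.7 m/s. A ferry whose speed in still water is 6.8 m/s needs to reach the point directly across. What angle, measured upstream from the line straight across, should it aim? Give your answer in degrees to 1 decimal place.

33.0°

To cancel the current, the upstream component of the ferry's velocity must equal the flow: 6.8 sin θ = 3.7.
sin θ = 3.7 / 6.8 = 0.5441.
θ = arcsin(0.5441) = 32.964°.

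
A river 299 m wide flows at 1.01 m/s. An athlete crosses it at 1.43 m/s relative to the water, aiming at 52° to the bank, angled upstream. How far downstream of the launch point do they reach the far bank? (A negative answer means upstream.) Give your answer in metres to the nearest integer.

34 m

Perpendicular speed = 1.127 m/s; crossing time = 299 / 1.127 = 265.340 s.
Net downstream speed = 0.130 m/s.
Drift = 0.130 × 265.340 = 34.389 m (downstream).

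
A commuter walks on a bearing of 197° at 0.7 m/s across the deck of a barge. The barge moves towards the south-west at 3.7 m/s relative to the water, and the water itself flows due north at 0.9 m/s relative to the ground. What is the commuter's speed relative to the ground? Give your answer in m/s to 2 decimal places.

3.69 m/s

In east/north components (m/s): commuter relative to barge = (-0.205, -0.669); barge relative to water = (-2.616, -2.616); water relative to ground = (0.000, 0.900).
Sum = (-2.821, -2.386) m/s.
Speed = |(-2.821, -2.386)| = 3.695 m/s.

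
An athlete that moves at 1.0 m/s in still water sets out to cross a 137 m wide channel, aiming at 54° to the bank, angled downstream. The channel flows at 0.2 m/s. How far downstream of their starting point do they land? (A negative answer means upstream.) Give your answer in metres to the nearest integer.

Perpendicular speed = 0.809 m/s; crossing time = 137 / 0.809 = 169.341 s.
Net downstream speed = 0.788 m/s.
Drift = 0.788 × 169.341 = 133.405 m (downstream).

133 m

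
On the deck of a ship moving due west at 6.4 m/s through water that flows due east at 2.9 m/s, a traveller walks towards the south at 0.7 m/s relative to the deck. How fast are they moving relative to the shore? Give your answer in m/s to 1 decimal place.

3.6 m/s

In east/north components (m/s): traveller relative to ship = (0.000, -0.700); ship relative to water = (-6.400, 0.000); water relative to ground = (2.900, 0.000).
Sum = (-3.500, -0.700) m/s.
Speed = |(-3.500, -0.700)| = 3.569 m/s.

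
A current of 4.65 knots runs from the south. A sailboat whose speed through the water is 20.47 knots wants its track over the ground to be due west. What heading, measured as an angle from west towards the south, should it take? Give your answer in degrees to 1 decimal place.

13.1°

The current pushes perpendicular to the desired track; the heading must have a component into the current equal to 4.65 knots: 20.47 sin θ = 4.65.
sin θ = 0.2272, so θ = 13.130°.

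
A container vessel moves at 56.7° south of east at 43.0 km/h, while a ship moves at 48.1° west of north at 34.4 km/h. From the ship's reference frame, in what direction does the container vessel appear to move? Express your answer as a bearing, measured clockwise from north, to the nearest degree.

140°

Taking east as x and north as y: container vessel velocity = (23.608, -35.940) km/h; ship velocity = (-25.604, 22.973) km/h.
Velocity of container vessel relative to ship = (23.608, -35.940) − (-25.604, 22.973) = (49.212, -58.913) km/h.
Bearing = atan2(49.21, -58.91) = 140.13° clockwise from north.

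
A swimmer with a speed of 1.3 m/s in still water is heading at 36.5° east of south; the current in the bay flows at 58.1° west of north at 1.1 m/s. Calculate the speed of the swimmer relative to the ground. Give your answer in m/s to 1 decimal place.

0.5 m/s

Taking east as x and north as y: velocity relative to the water = (0.773, -1.045) m/s; the water relative to ground = (-0.934, 0.581) m/s.
Velocity relative to ground = (0.773, -1.045) + (-0.934, 0.581) = (-0.161, -0.464) m/s.
Speed = |(-0.161, -0.464)| = 0.491 m/s.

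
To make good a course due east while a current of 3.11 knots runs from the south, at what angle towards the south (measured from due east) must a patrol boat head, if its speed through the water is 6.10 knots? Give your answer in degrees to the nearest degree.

31°

The current pushes perpendicular to the desired track; the heading must have a component into the current equal to 3.11 knots: 6.10 sin θ = 3.11.
sin θ = 0.5098, so θ = 30.653°.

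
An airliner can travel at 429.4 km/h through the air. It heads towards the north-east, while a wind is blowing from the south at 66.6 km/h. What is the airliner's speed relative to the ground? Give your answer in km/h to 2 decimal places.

Taking east as x and north as y: velocity relative to the air = (303.632, 303.632) km/h; the air relative to ground = (0.000, 66.600) km/h.
Velocity relative to ground = (303.632, 303.632) + (0.000, 66.600) = (303.632, 370.232) km/h.
Speed = |(303.632, 370.232)| = 478.815 km/h.

478.81 km/h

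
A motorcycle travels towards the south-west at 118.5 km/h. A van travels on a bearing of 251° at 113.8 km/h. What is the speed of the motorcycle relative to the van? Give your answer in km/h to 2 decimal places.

52.46 km/h

Taking east as x and north as y: motorcycle velocity = (-83.792, -83.792) km/h; van velocity = (-107.600, -37.050) km/h.
Velocity of motorcycle relative to van = (-83.792, -83.792) − (-107.600, -37.050) = (23.808, -46.742) km/h.
Magnitude = |(23.808, -46.742)| = 52.456 km/h.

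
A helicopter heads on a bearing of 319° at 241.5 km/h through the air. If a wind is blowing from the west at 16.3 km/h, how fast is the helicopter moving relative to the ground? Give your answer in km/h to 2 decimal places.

Taking east as x and north as y: velocity relative to the air = (-158.438, 182.262) km/h; the air relative to ground = (16.300, 0.000) km/h.
Velocity relative to ground = (-158.438, 182.262) + (16.300, 0.000) = (-142.138, 182.262) km/h.
Speed = |(-142.138, 182.262)| = 231.134 km/h.

231.13 km/h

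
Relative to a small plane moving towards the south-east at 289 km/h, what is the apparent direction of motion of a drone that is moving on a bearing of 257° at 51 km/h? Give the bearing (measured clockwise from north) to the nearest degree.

Taking east as x and north as y: drone velocity = (-49.693, -11.473) km/h; small plane velocity = (204.354, -204.354) km/h.
Velocity of drone relative to small plane = (-49.693, -11.473) − (204.354, -204.354) = (-254.047, 192.881) km/h.
Bearing = atan2(-254.05, 192.88) = 307.21° clockwise from north.

307°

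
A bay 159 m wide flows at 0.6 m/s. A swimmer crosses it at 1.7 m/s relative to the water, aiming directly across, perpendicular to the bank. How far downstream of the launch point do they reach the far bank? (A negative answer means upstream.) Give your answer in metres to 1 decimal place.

Perpendicular speed = 1.700 m/s; crossing time = 159 / 1.700 = 93.529 s.
Net downstream speed = 0.600 m/s.
Drift = 0.600 × 93.529 = 56.118 m (downstream).

56.1 m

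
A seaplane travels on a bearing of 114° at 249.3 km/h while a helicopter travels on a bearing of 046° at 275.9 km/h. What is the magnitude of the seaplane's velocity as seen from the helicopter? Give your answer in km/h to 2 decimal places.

Taking east as x and north as y: seaplane velocity = (227.747, -101.399) km/h; helicopter velocity = (198.466, 191.656) km/h.
Velocity of seaplane relative to helicopter = (227.747, -101.399) − (198.466, 191.656) = (29.281, -293.056) km/h.
Magnitude = |(29.281, -293.056)| = 294.515 km/h.

294.51 km/h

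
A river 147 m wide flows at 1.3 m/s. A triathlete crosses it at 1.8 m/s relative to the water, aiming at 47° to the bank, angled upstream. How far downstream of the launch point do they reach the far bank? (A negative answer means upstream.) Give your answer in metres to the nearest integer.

8 m

Perpendicular speed = 1.316 m/s; crossing time = 147 / 1.316 = 111.665 s.
Net downstream speed = 0.072 m/s.
Drift = 0.072 × 111.665 = 8.085 m (downstream).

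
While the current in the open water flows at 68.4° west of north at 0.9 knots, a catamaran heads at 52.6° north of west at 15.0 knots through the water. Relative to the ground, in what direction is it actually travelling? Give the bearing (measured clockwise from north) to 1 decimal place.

320.9°

Taking east as x and north as y: velocity relative to the water = (-9.111, 11.916) knots; the water relative to ground = (-0.837, 0.331) knots.
Velocity relative to ground = (-9.111, 11.916) + (-0.837, 0.331) = (-9.947, 12.248) knots.
Bearing = atan2(-9.95, 12.25) = 320.92° clockwise from north.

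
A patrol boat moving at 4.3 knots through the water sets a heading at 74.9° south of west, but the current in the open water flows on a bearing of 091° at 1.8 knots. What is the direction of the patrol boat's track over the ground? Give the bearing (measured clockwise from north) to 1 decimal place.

Taking east as x and north as y: velocity relative to the water = (-1.120, -4.152) knots; the water relative to ground = (1.800, -0.031) knots.
Velocity relative to ground = (-1.120, -4.152) + (1.800, -0.031) = (0.680, -4.183) knots.
Bearing = atan2(0.68, -4.18) = 170.77° clockwise from north.

170.8°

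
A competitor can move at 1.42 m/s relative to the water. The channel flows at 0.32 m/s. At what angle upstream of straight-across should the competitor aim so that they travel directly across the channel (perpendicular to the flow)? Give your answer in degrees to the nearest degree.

13°

To cancel the current, the upstream component of the competitor's velocity must equal the flow: 1.42 sin θ = 0.32.
sin θ = 0.32 / 1.42 = 0.2254.
θ = arcsin(0.2254) = 13.024°.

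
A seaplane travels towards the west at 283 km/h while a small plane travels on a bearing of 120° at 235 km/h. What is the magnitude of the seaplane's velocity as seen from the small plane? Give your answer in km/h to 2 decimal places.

500.50 km/h

Taking east as x and north as y: seaplane velocity = (-283.000, 0.000) km/h; small plane velocity = (203.516, -117.500) km/h.
Velocity of seaplane relative to small plane = (-283.000, 0.000) − (203.516, -117.500) = (-486.516, 117.500) km/h.
Magnitude = |(-486.516, 117.500)| = 500.504 km/h.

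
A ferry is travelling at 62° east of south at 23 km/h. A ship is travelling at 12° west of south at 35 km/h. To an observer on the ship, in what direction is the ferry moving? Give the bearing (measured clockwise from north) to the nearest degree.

Taking east as x and north as y: ferry velocity = (20.308, -10.798) km/h; ship velocity = (-7.277, -34.235) km/h.
Velocity of ferry relative to ship = (20.308, -10.798) − (-7.277, -34.235) = (27.585, 23.437) km/h.
Bearing = atan2(27.58, 23.44) = 49.65° clockwise from north.

050°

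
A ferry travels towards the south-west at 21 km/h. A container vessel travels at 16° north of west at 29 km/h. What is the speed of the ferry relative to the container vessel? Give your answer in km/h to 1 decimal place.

26.3 km/h

Taking east as x and north as y: ferry velocity = (-14.849, -14.849) km/h; container vessel velocity = (-27.877, 7.993) km/h.
Velocity of ferry relative to container vessel = (-14.849, -14.849) − (-27.877, 7.993) = (13.027, -22.843) km/h.
Magnitude = |(13.027, -22.843)| = 26.296 km/h.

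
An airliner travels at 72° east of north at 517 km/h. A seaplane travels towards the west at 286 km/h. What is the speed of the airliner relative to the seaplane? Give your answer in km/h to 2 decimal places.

Taking east as x and north as y: airliner velocity = (491.696, 159.762) km/h; seaplane velocity = (-286.000, 0.000) km/h.
Velocity of airliner relative to seaplane = (491.696, 159.762) − (-286.000, 0.000) = (777.696, 159.762) km/h.
Magnitude = |(777.696, 159.762)| = 793.937 km/h.

793.94 km/h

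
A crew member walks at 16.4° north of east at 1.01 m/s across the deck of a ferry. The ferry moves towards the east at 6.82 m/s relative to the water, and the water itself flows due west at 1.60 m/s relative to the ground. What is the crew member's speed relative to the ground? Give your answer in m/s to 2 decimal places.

6.20 m/s

In east/north components (m/s): crew member relative to ferry = (0.969, 0.285); ferry relative to water = (6.820, 0.000); water relative to ground = (-1.600, 0.000).
Sum = (6.189, 0.285) m/s.
Speed = |(6.189, 0.285)| = 6.195 m/s.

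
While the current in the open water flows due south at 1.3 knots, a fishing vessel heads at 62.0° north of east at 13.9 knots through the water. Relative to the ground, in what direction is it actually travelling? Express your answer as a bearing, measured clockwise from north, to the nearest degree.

031°

Taking east as x and north as y: velocity relative to the water = (6.526, 12.273) knots; the water relative to ground = (0.000, -1.300) knots.
Velocity relative to ground = (6.526, 12.273) + (0.000, -1.300) = (6.526, 10.973) knots.
Bearing = atan2(6.53, 10.97) = 30.74° clockwise from north.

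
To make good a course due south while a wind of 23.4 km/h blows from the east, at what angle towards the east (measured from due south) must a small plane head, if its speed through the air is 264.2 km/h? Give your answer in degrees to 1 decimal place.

5.1°

The wind pushes perpendicular to the desired track; the heading must have a component into the wind equal to 23.4 km/h: 264.2 sin θ = 23.4.
sin θ = 0.0886, so θ = 5.081°.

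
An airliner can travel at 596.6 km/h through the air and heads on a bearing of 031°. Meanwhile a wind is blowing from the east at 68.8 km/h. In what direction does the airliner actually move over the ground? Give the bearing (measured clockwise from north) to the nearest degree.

Taking east as x and north as y: velocity relative to the air = (307.272, 511.386) km/h; the air relative to ground = (-68.800, 0.000) km/h.
Velocity relative to ground = (307.272, 511.386) + (-68.800, 0.000) = (238.472, 511.386) km/h.
Bearing = atan2(238.47, 511.39) = 25.00° clockwise from north.

025°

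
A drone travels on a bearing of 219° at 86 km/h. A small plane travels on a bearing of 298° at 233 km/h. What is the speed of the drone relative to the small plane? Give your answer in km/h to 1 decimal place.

Taking east as x and north as y: drone velocity = (-54.122, -66.835) km/h; small plane velocity = (-205.727, 109.387) km/h.
Velocity of drone relative to small plane = (-54.122, -66.835) − (-205.727, 109.387) = (151.605, -176.221) km/h.
Magnitude = |(151.605, -176.221)| = 232.461 km/h.

232.5 km/h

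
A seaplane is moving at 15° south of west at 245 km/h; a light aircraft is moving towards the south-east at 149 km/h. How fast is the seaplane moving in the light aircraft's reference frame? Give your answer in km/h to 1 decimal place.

Taking east as x and north as y: seaplane velocity = (-236.652, -63.411) km/h; light aircraft velocity = (105.359, -105.359) km/h.
Velocity of seaplane relative to light aircraft = (-236.652, -63.411) − (105.359, -105.359) = (-342.011, 41.948) km/h.
Magnitude = |(-342.011, 41.948)| = 344.574 km/h.

344.6 km/h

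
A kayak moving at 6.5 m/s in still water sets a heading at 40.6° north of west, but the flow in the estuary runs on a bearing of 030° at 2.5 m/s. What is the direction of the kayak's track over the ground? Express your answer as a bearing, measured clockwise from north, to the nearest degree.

330°

Taking east as x and north as y: velocity relative to the water = (-4.935, 4.230) m/s; the water relative to ground = (1.250, 2.165) m/s.
Velocity relative to ground = (-4.935, 4.230) + (1.250, 2.165) = (-3.685, 6.395) m/s.
Bearing = atan2(-3.69, 6.40) = 330.05° clockwise from north.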